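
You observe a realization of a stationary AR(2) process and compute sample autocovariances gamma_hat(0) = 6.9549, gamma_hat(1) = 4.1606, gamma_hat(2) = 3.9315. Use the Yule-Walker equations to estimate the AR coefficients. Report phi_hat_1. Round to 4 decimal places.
\hat\phi_{1} = 0.4050

The Yule-Walker equations for an AR(p) process read, in matrix form,
  Gamma_p phi = r_p,   with   (Gamma_p)_{ij} = gamma(|i - j|),
                       (r_p)_i = gamma(i),   i,j = 1..p.
Substitute the sample gammas (Toeplitz matrix and right-hand side of size 2):
  Gamma_p = [[6.9549, 4.1606], [4.1606, 6.9549]]
  r_p     = [4.1606, 3.9315]
Written out:
  6.9549 phi_1 + 4.1606 phi_2 = 4.1606
  4.1606 phi_1 + 6.9549 phi_2 = 3.9315
Solve by Cramer's rule:
  det = gamma(0)^2 - gamma(1)^2 = (6.9549)^2 - (4.1606)^2 = 48.37063401 - 17.31059236 = 31.06004165
  phi_hat_1 = [gamma(1) gamma(0) - gamma(1) gamma(2)] / det = [(4.1606)(6.9549) - (4.1606)(3.9315)] / 31.06004165 = 12.57915804 / 31.06004165 = 0.405
  phi_hat_2 = [gamma(0) gamma(2) - gamma(1)^2] / det = [(6.9549)(3.9315) - (4.1606)^2] / 31.06004165 = 10.03259699 / 31.06004165 = 0.323
So phi_hat = [0.4050, 0.3230].
Therefore phi_hat_1 = 0.4050.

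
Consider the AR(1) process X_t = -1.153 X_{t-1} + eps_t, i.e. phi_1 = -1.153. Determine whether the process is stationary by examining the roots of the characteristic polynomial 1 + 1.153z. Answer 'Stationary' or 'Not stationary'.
\text{Not stationary}

The AR(p) characteristic polynomial is P(z) = 1 + 1.153z.
Stationarity requires all roots to lie outside the unit circle, i.e. |z| > 1 for every root.
This is linear in z: 1 + (1.153) z = 0  =>  z = -1/(1.153) = -0.867303,  |z| = 0.867303.
Moduli of all roots: 0.8673.
All moduli strictly greater than 1? No.
Verdict: Not stationary.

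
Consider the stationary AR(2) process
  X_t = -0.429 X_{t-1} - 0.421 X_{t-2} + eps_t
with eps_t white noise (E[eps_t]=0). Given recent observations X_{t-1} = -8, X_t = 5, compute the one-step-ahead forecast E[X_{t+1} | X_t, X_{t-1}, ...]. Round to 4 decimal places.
E[X_{t+1} \mid \mathcal F_t] = 1.2230

For an AR(p) model X_t = c + sum_i phi_i X_{t-i} + eps_t, the
one-step-ahead conditional mean is
  E[X_{t+1} | X_t, ...] = c + sum_i phi_i X_{t+1-i}.
Substitute known values:
  E[X_{t+1} | ...] = (-0.429) * (5) + (-0.421) * (-8)
                   = 1.2230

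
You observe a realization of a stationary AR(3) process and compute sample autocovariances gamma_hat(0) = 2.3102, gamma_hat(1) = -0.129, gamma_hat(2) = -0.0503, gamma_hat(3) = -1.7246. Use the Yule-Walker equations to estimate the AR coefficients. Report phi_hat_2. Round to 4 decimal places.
\hat\phi_{2} = -0.0680

The Yule-Walker equations for an AR(p) process read, in matrix form,
  Gamma_p phi = r_p,   with   (Gamma_p)_{ij} = gamma(|i - j|),
                       (r_p)_i = gamma(i),   i,j = 1..p.
Substitute the sample gammas (Toeplitz matrix and right-hand side of size 3):
  Gamma_p = [[2.3102, -0.129, -0.0503], [-0.129, 2.3102, -0.129], [-0.0503, -0.129, 2.3102]]
  r_p     = [-0.129, -0.0503, -1.7246]
Written out (R1..R3):
  (R1) 2.3102 phi_1 - 0.129 phi_2 - 0.0503 phi_3 = -0.129
  (R2) -0.129 phi_1 + 2.3102 phi_2 - 0.129 phi_3 = -0.0503
  (R3) -0.0503 phi_1 - 0.129 phi_2 + 2.3102 phi_3 = -1.7246
Gaussian elimination:
  R2 <- R2 - (-0.129/2.3102) R1 = R2 - (-0.055839) R1:  2.302997 phi_2 - 0.131809 phi_3 = -0.057503
  R3 <- R3 - (-0.0503/2.3102) R1 = R3 - (-0.021773) R1:  -0.131809 phi_2 + 2.309105 phi_3 = -1.727409
  R3 <- R3 - (-0.131809/2.302997) R2 = R3 - (-0.057234) R2:  2.301561 phi_3 = -1.7307
Back-substitution:
  phi_hat_3 = -1.7307 / 2.301561 = -0.751968
  phi_hat_2 = (-0.057503 - (-0.131809)(-0.751968)) / 2.302997 = -0.068007
  phi_hat_1 = (-0.129 - (-0.129)(-0.068007) - (-0.0503)(-0.751968)) / 2.3102 = -0.076009
So phi_hat = [-0.0760, -0.0680, -0.7520].
Therefore phi_hat_2 = -0.0680.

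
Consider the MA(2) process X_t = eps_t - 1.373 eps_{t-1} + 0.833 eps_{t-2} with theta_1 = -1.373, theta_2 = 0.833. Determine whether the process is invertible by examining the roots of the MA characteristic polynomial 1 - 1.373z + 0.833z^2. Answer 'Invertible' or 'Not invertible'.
\text{Invertible}

The MA(q) characteristic polynomial is P(z) = 1 - 1.373z + 0.833z^2.
Invertibility requires all roots to lie outside the unit circle, i.e. |z| > 1 for every root.
Set 1 + (-1.373) z + (0.833) z^2 = 0, i.e. a z^2 + b z + c = 0 with a = 0.833, b = -1.373, c = 1.
Discriminant D = b^2 - 4ac = (-1.373)^2 - 4*(0.833)*1 = 1.885129 - (3.332) = -1.446871.
D < 0, so the roots are the complex-conjugate pair z = (-b +/- i sqrt(-D)) / (2a) = 0.8241 +/- 0.722i.
For a conjugate pair |z|^2 = z * conj(z) = (product of roots) = c/a = 1/(0.833) = 1.20048, so |z| = sqrt(1.20048) = 1.0957 for both roots.
Moduli of all roots: 1.0957, 1.0957.
All moduli strictly greater than 1? Yes.
Verdict: Invertible.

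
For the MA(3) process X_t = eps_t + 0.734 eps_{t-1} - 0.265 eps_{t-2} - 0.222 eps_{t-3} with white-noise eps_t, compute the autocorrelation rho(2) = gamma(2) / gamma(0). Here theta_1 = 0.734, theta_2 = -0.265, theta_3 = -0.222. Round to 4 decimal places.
\rho(2) = -0.2581

For an MA(q) process with theta_0 = 1, the autocovariance is
  gamma(k) = sigma^2 * sum_{i=0..q-k} theta_i * theta_{i+k},
and rho(k) = gamma(k) / gamma(0). Sigma^2 cancels.
  numerator   = (1)*(-0.265) + (0.734)*(-0.222) = -0.427948.
  denominator = (1)^2 + (0.734)^2 + (-0.265)^2 + (-0.222)^2 = 1.658265.
  rho(2) = -0.427948 / 1.658265 = -0.2581.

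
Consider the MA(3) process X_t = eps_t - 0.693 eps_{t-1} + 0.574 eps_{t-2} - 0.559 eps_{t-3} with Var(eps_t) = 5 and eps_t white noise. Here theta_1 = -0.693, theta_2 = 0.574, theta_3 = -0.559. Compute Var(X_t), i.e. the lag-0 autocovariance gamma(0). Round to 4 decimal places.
\gamma(0) = 10.6110

For an MA(q) process X_t = eps_t + sum_i theta_i eps_{t-i} with
Var(eps_t) = sigma^2, the variance is
  gamma(0) = sigma^2 * (1 + sum_i theta_i^2).
  sum_i theta_i^2 = (-0.693)^2 + (0.574)^2 + (-0.559)^2 = 0.480249 + 0.329476 + 0.312481 = 1.122206.
  gamma(0) = 5 * (1 + 1.122206) = 5 * 2.122206 = 10.61103, which rounds to 10.6110.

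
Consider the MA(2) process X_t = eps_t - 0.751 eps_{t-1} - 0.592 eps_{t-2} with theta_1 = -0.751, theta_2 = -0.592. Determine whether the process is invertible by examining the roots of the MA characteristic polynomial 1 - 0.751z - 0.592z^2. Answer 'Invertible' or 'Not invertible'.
\text{Not invertible}

The MA(q) characteristic polynomial is P(z) = 1 - 0.751z - 0.592z^2.
Invertibility requires all roots to lie outside the unit circle, i.e. |z| > 1 for every root.
Set 1 + (-0.751) z + (-0.592) z^2 = 0, i.e. a z^2 + b z + c = 0 with a = -0.592, b = -0.751, c = 1.
Discriminant D = b^2 - 4ac = (-0.751)^2 - 4*(-0.592)*1 = 0.564001 - (-2.368) = 2.932001.
D >= 0, so the roots are real: z = (-b +/- sqrt(D)) / (2a) = (0.751 +/- 1.712309) / (-1.184).
  z_1 = (0.751 + 1.712309) / (-1.184) = -2.0805,   |z_1| = 2.0805.
  z_2 = (0.751 - 1.712309) / (-1.184) = 0.8119,   |z_2| = 0.8119.
Moduli of all roots: 2.0805, 0.8119.
All moduli strictly greater than 1? No.
Verdict: Not invertible.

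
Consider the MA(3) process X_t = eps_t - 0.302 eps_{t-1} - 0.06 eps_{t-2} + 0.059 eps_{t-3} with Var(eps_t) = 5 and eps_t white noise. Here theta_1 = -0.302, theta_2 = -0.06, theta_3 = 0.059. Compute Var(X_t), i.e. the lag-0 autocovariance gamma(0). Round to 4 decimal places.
\gamma(0) = 5.4914

For an MA(q) process X_t = eps_t + sum_i theta_i eps_{t-i} with
Var(eps_t) = sigma^2, the variance is
  gamma(0) = sigma^2 * (1 + sum_i theta_i^2).
  sum_i theta_i^2 = (-0.302)^2 + (-0.06)^2 + (0.059)^2 = 0.091204 + 0.0036 + 0.003481 = 0.098285.
  gamma(0) = 5 * (1 + 0.098285) = 5 * 1.098285 = 5.491425, which rounds to 5.4914.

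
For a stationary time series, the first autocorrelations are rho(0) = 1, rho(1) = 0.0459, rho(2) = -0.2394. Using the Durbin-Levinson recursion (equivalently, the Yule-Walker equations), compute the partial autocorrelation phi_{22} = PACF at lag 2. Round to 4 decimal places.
\phi_{22} = -0.2420

The PACF at lag k is phi_{kk}, the last component of the solution
to the Yule-Walker system G_k phi = r_k where
  (G_k)_{ij} = rho(|i - j|), (r_k)_i = rho(i), i,j = 1..k.
Equivalently, Durbin-Levinson gives phi_{kk} iteratively:
  phi_{11} = rho(1)
  phi_{kk} = [rho(k) - sum_{j=1..k-1} phi_{k-1,j} rho(k-j)]
            / [1 - sum_{j=1..k-1} phi_{k-1,j} rho(j)],
  phi_{k,j} = phi_{k-1,j} - phi_{kk} phi_{k-1,k-j},  j = 1..k-1.
Step k = 1:
  phi_11 = rho(1) = 0.0459.
Step k = 2:
  phi_22 = [rho(2) - phi_11 rho(1)] / [1 - phi_11 rho(1)] = [-0.2394 - (0.0459)(0.0459)] / [1 - (0.0459)(0.0459)]
         = -0.24150681 / 0.99789319 = -0.242.
Therefore phi_{22} = -0.2420.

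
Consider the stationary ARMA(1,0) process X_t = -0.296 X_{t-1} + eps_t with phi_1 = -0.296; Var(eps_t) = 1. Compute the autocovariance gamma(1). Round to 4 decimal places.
\gamma(1) = -0.3244

Multiply the model equation by X_{t-k} and take expectations. With theta_0 = psi_0 = 1 and psi_j the MA(infinity) weights, this gives
  gamma(k) - sum_i phi_i gamma(k-i) = c_k,
  c_k = sigma^2 * sum_{j=k..q} theta_j psi_{j-k}   (c_k = 0 for k > q),
using gamma(-m) = gamma(m).
Pure AR (q = 0): c_0 = sigma^2 = 1, c_k = 0 for k >= 1.
Equations for k = 0 and k = 1 (AR order 1):
  gamma(0) = phi_1 gamma(1) + c_0
  gamma(1) = phi_1 gamma(0) + c_1
Substituting the second into the first: gamma(0) (1 - phi_1^2) = c_0 + phi_1 c_1, so
  gamma(0) = c_0 / (1 - phi_1^2) = 1 / (1 - (-0.296)^2) = 1 / 0.912384 = 1.09603.
  gamma(1) = phi_1 gamma(0) = (-0.296)(1.09603) = -0.324425.
Therefore gamma(1) = -0.3244 (to 4 decimal places).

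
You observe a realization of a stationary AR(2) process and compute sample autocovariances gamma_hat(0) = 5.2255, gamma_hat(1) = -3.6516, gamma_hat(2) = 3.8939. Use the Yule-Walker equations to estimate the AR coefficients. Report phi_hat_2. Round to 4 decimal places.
\hat\phi_{2} = 0.5020

The Yule-Walker equations for an AR(p) process read, in matrix form,
  Gamma_p phi = r_p,   with   (Gamma_p)_{ij} = gamma(|i - j|),
                       (r_p)_i = gamma(i),   i,j = 1..p.
Substitute the sample gammas (Toeplitz matrix and right-hand side of size 2):
  Gamma_p = [[5.2255, -3.6516], [-3.6516, 5.2255]]
  r_p     = [-3.6516, 3.8939]
Written out:
  5.2255 phi_1 - 3.6516 phi_2 = -3.6516
  -3.6516 phi_1 + 5.2255 phi_2 = 3.8939
Solve by Cramer's rule:
  det = gamma(0)^2 - gamma(1)^2 = (5.2255)^2 - (-3.6516)^2 = 27.30585025 - 13.33418256 = 13.97166769
  phi_hat_1 = [gamma(1) gamma(0) - gamma(1) gamma(2)] / det = [(-3.6516)(5.2255) - (-3.6516)(3.8939)] / 13.97166769 = -4.86247056 / 13.97166769 = -0.348
  phi_hat_2 = [gamma(0) gamma(2) - gamma(1)^2] / det = [(5.2255)(3.8939) - (-3.6516)^2] / 13.97166769 = 7.01339189 / 13.97166769 = 0.502
So phi_hat = [-0.3480, 0.5020].
Therefore phi_hat_2 = 0.5020.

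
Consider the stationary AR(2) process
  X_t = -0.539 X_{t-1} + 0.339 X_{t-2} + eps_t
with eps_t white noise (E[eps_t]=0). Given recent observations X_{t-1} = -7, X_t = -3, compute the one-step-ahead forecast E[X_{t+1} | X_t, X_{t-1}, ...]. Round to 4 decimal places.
E[X_{t+1} \mid \mathcal F_t] = -0.7560

For an AR(p) model X_t = c + sum_i phi_i X_{t-i} + eps_t, the
one-step-ahead conditional mean is
  E[X_{t+1} | X_t, ...] = c + sum_i phi_i X_{t+1-i}.
Substitute known values:
  E[X_{t+1} | ...] = (-0.539) * (-3) + (0.339) * (-7)
                   = -0.7560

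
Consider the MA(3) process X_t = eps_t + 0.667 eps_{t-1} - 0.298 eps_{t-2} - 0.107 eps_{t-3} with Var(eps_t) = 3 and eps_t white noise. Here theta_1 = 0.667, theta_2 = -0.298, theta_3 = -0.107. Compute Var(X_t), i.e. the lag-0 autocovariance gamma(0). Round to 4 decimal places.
\gamma(0) = 4.6354

For an MA(q) process X_t = eps_t + sum_i theta_i eps_{t-i} with
Var(eps_t) = sigma^2, the variance is
  gamma(0) = sigma^2 * (1 + sum_i theta_i^2).
  sum_i theta_i^2 = (0.667)^2 + (-0.298)^2 + (-0.107)^2 = 0.444889 + 0.088804 + 0.011449 = 0.545142.
  gamma(0) = 3 * (1 + 0.545142) = 3 * 1.545142 = 4.635426, which rounds to 4.6354.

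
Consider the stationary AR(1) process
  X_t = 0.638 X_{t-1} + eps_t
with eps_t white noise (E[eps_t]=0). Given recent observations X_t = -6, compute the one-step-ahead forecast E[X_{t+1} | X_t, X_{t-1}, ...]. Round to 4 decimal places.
E[X_{t+1} \mid \mathcal F_t] = -3.8280

For an AR(p) model X_t = c + sum_i phi_i X_{t-i} + eps_t, the
one-step-ahead conditional mean is
  E[X_{t+1} | X_t, ...] = c + sum_i phi_i X_{t+1-i}.
Substitute known values:
  E[X_{t+1} | ...] = (0.638) * (-6)
                   = -3.8280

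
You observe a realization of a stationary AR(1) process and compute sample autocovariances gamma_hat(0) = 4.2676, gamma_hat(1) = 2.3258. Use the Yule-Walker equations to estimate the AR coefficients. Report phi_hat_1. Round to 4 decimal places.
\hat\phi_{1} = 0.5450

The Yule-Walker equations for an AR(p) process read, in matrix form,
  Gamma_p phi = r_p,   with   (Gamma_p)_{ij} = gamma(|i - j|),
                       (r_p)_i = gamma(i),   i,j = 1..p.
Substitute the sample gammas (Toeplitz matrix and right-hand side of size 1):
  Gamma_p = [[4.2676]]
  r_p     = [2.3258]
With p = 1 this is the single equation gamma(0) phi_1 = gamma(1):
  phi_hat_1 = gamma(1) / gamma(0) = 2.3258 / 4.2676 = 0.5450.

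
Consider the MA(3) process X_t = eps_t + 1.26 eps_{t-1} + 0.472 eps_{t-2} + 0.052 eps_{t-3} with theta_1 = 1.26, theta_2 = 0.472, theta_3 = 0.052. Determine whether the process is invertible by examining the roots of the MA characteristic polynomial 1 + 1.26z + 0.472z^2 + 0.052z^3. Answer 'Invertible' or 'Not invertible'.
\text{Invertible}

The MA(q) characteristic polynomial is P(z) = 1 + 1.26z + 0.472z^2 + 0.052z^3.
Invertibility requires all roots to lie outside the unit circle, i.e. |z| > 1 for every root.
Degree 3: look for a simple real root z0 first, then factor out (1 - z/z0) and solve the remaining quadratic.
Testing z0 = -5: P(-5) = 1 + (1.26)(-5) + (0.472)(-5)^2 + (0.052)(-5)^3
  = 1 + (-6.3) + (11.8) + (-6.5) = 0.  So z_0 = -5 is a root, |z_0| = 5.
Divide out the factor (1 + 0.2 z) = (1 - z/z0) (since 1/z0 = -0.2):
  P(z) = (1 + 0.2 z)(1 + (1.06) z + (0.26) z^2)
  [check: z-coef 1.06 - (-0.2) = 1.26; z^2-coef 0.26 - (-0.2)(1.06) = 0.472; z^3-coef -(-0.2)(0.26) = 0.052.]
Remaining roots from the quadratic factor 1 + (1.06) z + (0.26) z^2:
  Set 1 + (1.06) z + (0.26) z^2 = 0, i.e. a z^2 + b z + c = 0 with a = 0.26, b = 1.06, c = 1.
  Discriminant D = b^2 - 4ac = (1.06)^2 - 4*(0.26)*1 = 1.1236 - (1.04) = 0.0836.
  D >= 0, so the roots are real: z = (-b +/- sqrt(D)) / (2a) = (-1.06 +/- 0.289137) / (0.52).
    z_1 = (-1.06 + 0.289137) / (0.52) = -1.4824,   |z_1| = 1.4824.
    z_2 = (-1.06 - 0.289137) / (0.52) = -2.5945,   |z_2| = 2.5945.
Moduli of all roots: 5.0000, 1.4824, 2.5945.
All moduli strictly greater than 1? Yes.
Verdict: Invertible.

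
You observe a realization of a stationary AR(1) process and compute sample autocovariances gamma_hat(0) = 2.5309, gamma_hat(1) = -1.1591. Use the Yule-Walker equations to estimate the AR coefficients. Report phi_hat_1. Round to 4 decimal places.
\hat\phi_{1} = -0.4580

The Yule-Walker equations for an AR(p) process read, in matrix form,
  Gamma_p phi = r_p,   with   (Gamma_p)_{ij} = gamma(|i - j|),
                       (r_p)_i = gamma(i),   i,j = 1..p.
Substitute the sample gammas (Toeplitz matrix and right-hand side of size 1):
  Gamma_p = [[2.5309]]
  r_p     = [-1.1591]
With p = 1 this is the single equation gamma(0) phi_1 = gamma(1):
  phi_hat_1 = gamma(1) / gamma(0) = -1.1591 / 2.5309 = -0.4580.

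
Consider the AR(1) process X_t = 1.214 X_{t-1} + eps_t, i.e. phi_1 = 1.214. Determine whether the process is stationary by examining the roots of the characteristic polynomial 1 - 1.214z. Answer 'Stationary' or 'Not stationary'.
\text{Not stationary}

The AR(p) characteristic polynomial is P(z) = 1 - 1.214z.
Stationarity requires all roots to lie outside the unit circle, i.e. |z| > 1 for every root.
This is linear in z: 1 + (-1.214) z = 0  =>  z = -1/(-1.214) = 0.823723,  |z| = 0.823723.
Moduli of all roots: 0.8237.
All moduli strictly greater than 1? No.
Verdict: Not stationary.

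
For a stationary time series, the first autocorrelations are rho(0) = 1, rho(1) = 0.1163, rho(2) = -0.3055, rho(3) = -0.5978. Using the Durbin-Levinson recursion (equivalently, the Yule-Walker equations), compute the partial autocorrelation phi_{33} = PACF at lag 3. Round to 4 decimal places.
\phi_{33} = -0.5810

The PACF at lag k is phi_{kk}, the last component of the solution
to the Yule-Walker system G_k phi = r_k where
  (G_k)_{ij} = rho(|i - j|), (r_k)_i = rho(i), i,j = 1..k.
Equivalently, Durbin-Levinson gives phi_{kk} iteratively:
  phi_{11} = rho(1)
  phi_{kk} = [rho(k) - sum_{j=1..k-1} phi_{k-1,j} rho(k-j)]
            / [1 - sum_{j=1..k-1} phi_{k-1,j} rho(j)],
  phi_{k,j} = phi_{k-1,j} - phi_{kk} phi_{k-1,k-j},  j = 1..k-1.
Step k = 1:
  phi_11 = rho(1) = 0.1163.
Step k = 2:
  phi_22 = [rho(2) - phi_11 rho(1)] / [1 - phi_11 rho(1)] = [-0.3055 - (0.1163)(0.1163)] / [1 - (0.1163)(0.1163)]
         = -0.31902569 / 0.98647431 = -0.3234.
  Update: phi_21 = phi_11 - phi_22 phi_11 = 0.1163 - (-0.3234)(0.1163) = 0.153911.
Step k = 3:
  phi_33 = [rho(3) - phi_21 rho(2) - phi_22 rho(1)] / [1 - phi_21 rho(1) - phi_22 rho(2)]
    numerator   = -0.5978 - (0.153911)(-0.3055) - (-0.3234)(0.1163) = -0.51316866
    denominator = 1 - (0.153911)(0.1163) - (-0.3234)(-0.3055) = 0.88330143
  phi_33 = -0.51316866 / 0.88330143 = -0.581.
Therefore phi_{33} = -0.5810.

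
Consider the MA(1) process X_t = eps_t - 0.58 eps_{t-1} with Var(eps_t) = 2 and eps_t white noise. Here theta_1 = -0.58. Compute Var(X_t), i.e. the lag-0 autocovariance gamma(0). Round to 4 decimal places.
\gamma(0) = 2.6728

For an MA(q) process X_t = eps_t + sum_i theta_i eps_{t-i} with
Var(eps_t) = sigma^2, the variance is
  gamma(0) = sigma^2 * (1 + sum_i theta_i^2).
  sum_i theta_i^2 = (-0.58)^2 = 0.3364.
  gamma(0) = 2 * (1 + 0.3364) = 2 * 1.3364 = 2.6728.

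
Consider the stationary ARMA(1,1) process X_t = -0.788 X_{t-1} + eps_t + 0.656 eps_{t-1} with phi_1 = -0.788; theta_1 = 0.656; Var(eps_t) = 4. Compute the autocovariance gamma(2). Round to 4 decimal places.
\gamma(2) = 0.5302

Multiply the model equation by X_{t-k} and take expectations. With theta_0 = psi_0 = 1 and psi_j the MA(infinity) weights, this gives
  gamma(k) - sum_i phi_i gamma(k-i) = c_k,
  c_k = sigma^2 * sum_{j=k..q} theta_j psi_{j-k}   (c_k = 0 for k > q),
using gamma(-m) = gamma(m).
psi-weights needed (psi_j = theta_j + sum_i phi_i psi_{j-i}):
  psi_1 = theta_1 + phi_1 = 0.656 + (-0.788) = -0.132
Right-hand sides:
  c_0 = sigma^2 (1 + theta_1 psi_1) = 4 * (1 + (0.656)(-0.132)) = 4 * 0.913408 = 3.653632
  c_1 = sigma^2 theta_1 = 4 * (0.656) = 2.624
  c_2 = 0
Equations for k = 0 and k = 1 (AR order 1):
  gamma(0) = phi_1 gamma(1) + c_0
  gamma(1) = phi_1 gamma(0) + c_1
Substituting the second into the first: gamma(0) (1 - phi_1^2) = c_0 + phi_1 c_1, so
  gamma(0) = (c_0 + phi_1 c_1) / (1 - phi_1^2) = (3.653632 + (-0.788)(2.624)) / (1 - (-0.788)^2) = 1.58592 / 0.379056 = 4.183867.
  gamma(1) = phi_1 gamma(0) + c_1 = (-0.788)(4.183867) + (2.624) = -0.672887.
For k = 2 (> q): gamma(2) = phi_1 gamma(1) = (-0.788)(-0.672887) = 0.530235.
Therefore gamma(2) = 0.5302 (to 4 decimal places).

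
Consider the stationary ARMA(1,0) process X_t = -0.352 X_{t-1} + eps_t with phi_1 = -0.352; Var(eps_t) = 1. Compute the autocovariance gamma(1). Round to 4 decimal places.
\gamma(1) = -0.4018

Multiply the model equation by X_{t-k} and take expectations. With theta_0 = psi_0 = 1 and psi_j the MA(infinity) weights, this gives
  gamma(k) - sum_i phi_i gamma(k-i) = c_k,
  c_k = sigma^2 * sum_{j=k..q} theta_j psi_{j-k}   (c_k = 0 for k > q),
using gamma(-m) = gamma(m).
Pure AR (q = 0): c_0 = sigma^2 = 1, c_k = 0 for k >= 1.
Equations for k = 0 and k = 1 (AR order 1):
  gamma(0) = phi_1 gamma(1) + c_0
  gamma(1) = phi_1 gamma(0) + c_1
Substituting the second into the first: gamma(0) (1 - phi_1^2) = c_0 + phi_1 c_1, so
  gamma(0) = c_0 / (1 - phi_1^2) = 1 / (1 - (-0.352)^2) = 1 / 0.876096 = 1.141427.
  gamma(1) = phi_1 gamma(0) = (-0.352)(1.141427) = -0.401782.
Therefore gamma(1) = -0.4018 (to 4 decimal places).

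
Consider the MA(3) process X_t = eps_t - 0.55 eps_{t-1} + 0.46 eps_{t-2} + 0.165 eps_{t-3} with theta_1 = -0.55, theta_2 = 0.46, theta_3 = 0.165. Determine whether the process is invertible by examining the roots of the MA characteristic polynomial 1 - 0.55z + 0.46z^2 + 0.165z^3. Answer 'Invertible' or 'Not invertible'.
\text{Invertible}

The MA(q) characteristic polynomial is P(z) = 1 - 0.55z + 0.46z^2 + 0.165z^3.
Invertibility requires all roots to lie outside the unit circle, i.e. |z| > 1 for every root.
Degree 3: look for a simple real root z0 first, then factor out (1 - z/z0) and solve the remaining quadratic.
Testing z0 = -4: P(-4) = 1 + (-0.55)(-4) + (0.46)(-4)^2 + (0.165)(-4)^3
  = 1 + (2.2) + (7.36) + (-10.56) = 0.  So z_0 = -4 is a root, |z_0| = 4.
Divide out the factor (1 + 0.25 z) = (1 - z/z0) (since 1/z0 = -0.25):
  P(z) = (1 + 0.25 z)(1 + (-0.8) z + (0.66) z^2)
  [check: z-coef -0.8 - (-0.25) = -0.55; z^2-coef 0.66 - (-0.25)(-0.8) = 0.46; z^3-coef -(-0.25)(0.66) = 0.165.]
Remaining roots from the quadratic factor 1 + (-0.8) z + (0.66) z^2:
  Set 1 + (-0.8) z + (0.66) z^2 = 0, i.e. a z^2 + b z + c = 0 with a = 0.66, b = -0.8, c = 1.
  Discriminant D = b^2 - 4ac = (-0.8)^2 - 4*(0.66)*1 = 0.64 - (2.64) = -2.
  D < 0, so the roots are the complex-conjugate pair z = (-b +/- i sqrt(-D)) / (2a) = 0.6061 +/- 1.0714i.
  For a conjugate pair |z|^2 = z * conj(z) = (product of roots) = c/a = 1/(0.66) = 1.515152, so |z| = sqrt(1.515152) = 1.2309 for both roots.
Moduli of all roots: 4.0000, 1.2309, 1.2309.
All moduli strictly greater than 1? Yes.
Verdict: Invertible.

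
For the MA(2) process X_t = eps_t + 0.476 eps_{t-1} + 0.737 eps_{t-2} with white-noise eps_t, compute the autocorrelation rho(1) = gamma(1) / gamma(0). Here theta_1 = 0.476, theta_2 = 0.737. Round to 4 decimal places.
\rho(1) = 0.4672

For an MA(q) process with theta_0 = 1, the autocovariance is
  gamma(k) = sigma^2 * sum_{i=0..q-k} theta_i * theta_{i+k},
and rho(k) = gamma(k) / gamma(0). Sigma^2 cancels.
  numerator   = (1)*(0.476) + (0.476)*(0.737) = 0.826812.
  denominator = (1)^2 + (0.476)^2 + (0.737)^2 = 1.769745.
  rho(1) = 0.826812 / 1.769745 = 0.4672.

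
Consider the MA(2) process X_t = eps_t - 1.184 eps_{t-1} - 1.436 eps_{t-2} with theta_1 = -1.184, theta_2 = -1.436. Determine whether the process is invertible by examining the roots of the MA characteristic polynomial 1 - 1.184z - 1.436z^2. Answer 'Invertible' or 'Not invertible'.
\text{Not invertible}

The MA(q) characteristic polynomial is P(z) = 1 - 1.184z - 1.436z^2.
Invertibility requires all roots to lie outside the unit circle, i.e. |z| > 1 for every root.
Set 1 + (-1.184) z + (-1.436) z^2 = 0, i.e. a z^2 + b z + c = 0 with a = -1.436, b = -1.184, c = 1.
Discriminant D = b^2 - 4ac = (-1.184)^2 - 4*(-1.436)*1 = 1.401856 - (-5.744) = 7.145856.
D >= 0, so the roots are real: z = (-b +/- sqrt(D)) / (2a) = (1.184 +/- 2.673173) / (-2.872).
  z_1 = (1.184 + 2.673173) / (-2.872) = -1.343,   |z_1| = 1.343.
  z_2 = (1.184 - 2.673173) / (-2.872) = 0.5185,   |z_2| = 0.5185.
Moduli of all roots: 1.3430, 0.5185.
All moduli strictly greater than 1? No.
Verdict: Not invertible.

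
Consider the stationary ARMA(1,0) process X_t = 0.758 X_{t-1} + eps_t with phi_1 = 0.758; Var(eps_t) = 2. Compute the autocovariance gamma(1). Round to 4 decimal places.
\gamma(1) = 3.5634

Multiply the model equation by X_{t-k} and take expectations. With theta_0 = psi_0 = 1 and psi_j the MA(infinity) weights, this gives
  gamma(k) - sum_i phi_i gamma(k-i) = c_k,
  c_k = sigma^2 * sum_{j=k..q} theta_j psi_{j-k}   (c_k = 0 for k > q),
using gamma(-m) = gamma(m).
Pure AR (q = 0): c_0 = sigma^2 = 2, c_k = 0 for k >= 1.
Equations for k = 0 and k = 1 (AR order 1):
  gamma(0) = phi_1 gamma(1) + c_0
  gamma(1) = phi_1 gamma(0) + c_1
Substituting the second into the first: gamma(0) (1 - phi_1^2) = c_0 + phi_1 c_1, so
  gamma(0) = c_0 / (1 - phi_1^2) = 2 / (1 - (0.758)^2) = 2 / 0.425436 = 4.70106.
  gamma(1) = phi_1 gamma(0) = (0.758)(4.70106) = 3.563403.
Therefore gamma(1) = 3.5634 (to 4 decimal places).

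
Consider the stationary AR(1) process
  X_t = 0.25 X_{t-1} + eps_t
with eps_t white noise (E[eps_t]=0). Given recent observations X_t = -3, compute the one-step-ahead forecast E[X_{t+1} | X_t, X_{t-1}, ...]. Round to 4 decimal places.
E[X_{t+1} \mid \mathcal F_t] = -0.7500

For an AR(p) model X_t = c + sum_i phi_i X_{t-i} + eps_t, the
one-step-ahead conditional mean is
  E[X_{t+1} | X_t, ...] = c + sum_i phi_i X_{t+1-i}.
Substitute known values:
  E[X_{t+1} | ...] = (0.25) * (-3)
                   = -0.7500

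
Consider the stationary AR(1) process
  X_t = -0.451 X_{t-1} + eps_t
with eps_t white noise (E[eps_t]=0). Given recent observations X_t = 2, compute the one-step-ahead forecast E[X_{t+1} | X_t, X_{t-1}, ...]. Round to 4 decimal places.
E[X_{t+1} \mid \mathcal F_t] = -0.9020

For an AR(p) model X_t = c + sum_i phi_i X_{t-i} + eps_t, the
one-step-ahead conditional mean is
  E[X_{t+1} | X_t, ...] = c + sum_i phi_i X_{t+1-i}.
Substitute known values:
  E[X_{t+1} | ...] = (-0.451) * (2)
                   = -0.9020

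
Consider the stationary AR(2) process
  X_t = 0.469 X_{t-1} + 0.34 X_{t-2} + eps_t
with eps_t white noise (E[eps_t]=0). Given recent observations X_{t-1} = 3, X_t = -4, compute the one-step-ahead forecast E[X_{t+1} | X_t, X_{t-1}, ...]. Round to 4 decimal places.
E[X_{t+1} \mid \mathcal F_t] = -0.8560

For an AR(p) model X_t = c + sum_i phi_i X_{t-i} + eps_t, the
one-step-ahead conditional mean is
  E[X_{t+1} | X_t, ...] = c + sum_i phi_i X_{t+1-i}.
Substitute known values:
  E[X_{t+1} | ...] = (0.469) * (-4) + (0.34) * (3)
                   = -0.8560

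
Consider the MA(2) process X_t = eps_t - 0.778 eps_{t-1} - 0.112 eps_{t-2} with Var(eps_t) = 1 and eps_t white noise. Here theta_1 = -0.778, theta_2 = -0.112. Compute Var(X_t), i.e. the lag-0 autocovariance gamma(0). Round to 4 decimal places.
\gamma(0) = 1.6178

For an MA(q) process X_t = eps_t + sum_i theta_i eps_{t-i} with
Var(eps_t) = sigma^2, the variance is
  gamma(0) = sigma^2 * (1 + sum_i theta_i^2).
  sum_i theta_i^2 = (-0.778)^2 + (-0.112)^2 = 0.605284 + 0.012544 = 0.617828.
  gamma(0) = 1 * (1 + 0.617828) = 1 * 1.617828 = 1.617828, which rounds to 1.6178.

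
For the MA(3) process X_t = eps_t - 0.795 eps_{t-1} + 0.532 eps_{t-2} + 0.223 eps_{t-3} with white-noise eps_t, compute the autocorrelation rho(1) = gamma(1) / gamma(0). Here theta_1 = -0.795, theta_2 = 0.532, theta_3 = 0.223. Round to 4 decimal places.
\rho(1) = -0.5595

For an MA(q) process with theta_0 = 1, the autocovariance is
  gamma(k) = sigma^2 * sum_{i=0..q-k} theta_i * theta_{i+k},
and rho(k) = gamma(k) / gamma(0). Sigma^2 cancels.
  numerator   = (1)*(-0.795) + (-0.795)*(0.532) + (0.532)*(0.223) = -1.099304.
  denominator = (1)^2 + (-0.795)^2 + (0.532)^2 + (0.223)^2 = 1.964778.
  rho(1) = -1.099304 / 1.964778 = -0.5595.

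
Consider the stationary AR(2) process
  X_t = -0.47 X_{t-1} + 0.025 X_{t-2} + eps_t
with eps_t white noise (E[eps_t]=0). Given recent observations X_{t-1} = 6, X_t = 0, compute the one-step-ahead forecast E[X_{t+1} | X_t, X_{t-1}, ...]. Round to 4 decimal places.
E[X_{t+1} \mid \mathcal F_t] = 0.1500

For an AR(p) model X_t = c + sum_i phi_i X_{t-i} + eps_t, the
one-step-ahead conditional mean is
  E[X_{t+1} | X_t, ...] = c + sum_i phi_i X_{t+1-i}.
Substitute known values:
  E[X_{t+1} | ...] = (-0.47) * (0) + (0.025) * (6)
                   = 0.1500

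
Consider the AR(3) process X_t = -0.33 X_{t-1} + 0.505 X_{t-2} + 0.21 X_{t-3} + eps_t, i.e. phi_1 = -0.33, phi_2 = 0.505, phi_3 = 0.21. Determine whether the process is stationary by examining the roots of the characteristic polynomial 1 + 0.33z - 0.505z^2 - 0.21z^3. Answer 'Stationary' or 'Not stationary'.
\text{Stationary}

The AR(p) characteristic polynomial is P(z) = 1 + 0.33z - 0.505z^2 - 0.21z^3.
Stationarity requires all roots to lie outside the unit circle, i.e. |z| > 1 for every root.
Degree 3: look for a simple real root z0 first, then factor out (1 - z/z0) and solve the remaining quadratic.
Testing z0 = -2: P(-2) = 1 + (0.33)(-2) + (-0.505)(-2)^2 + (-0.21)(-2)^3
  = 1 + (-0.66) + (-2.02) + (1.68) = 0.  So z_0 = -2 is a root, |z_0| = 2.
Divide out the factor (1 + 0.5 z) = (1 - z/z0) (since 1/z0 = -0.5):
  P(z) = (1 + 0.5 z)(1 + (-0.17) z + (-0.42) z^2)
  [check: z-coef -0.17 - (-0.5) = 0.33; z^2-coef -0.42 - (-0.5)(-0.17) = -0.505; z^3-coef -(-0.5)(-0.42) = -0.21.]
Remaining roots from the quadratic factor 1 + (-0.17) z + (-0.42) z^2:
  Set 1 + (-0.17) z + (-0.42) z^2 = 0, i.e. a z^2 + b z + c = 0 with a = -0.42, b = -0.17, c = 1.
  Discriminant D = b^2 - 4ac = (-0.17)^2 - 4*(-0.42)*1 = 0.0289 - (-1.68) = 1.7089.
  D >= 0, so the roots are real: z = (-b +/- sqrt(D)) / (2a) = (0.17 +/- 1.307249) / (-0.84).
    z_1 = (0.17 + 1.307249) / (-0.84) = -1.7586,   |z_1| = 1.7586.
    z_2 = (0.17 - 1.307249) / (-0.84) = 1.3539,   |z_2| = 1.3539.
Moduli of all roots: 2.0000, 1.7586, 1.3539.
All moduli strictly greater than 1? Yes.
Verdict: Stationary.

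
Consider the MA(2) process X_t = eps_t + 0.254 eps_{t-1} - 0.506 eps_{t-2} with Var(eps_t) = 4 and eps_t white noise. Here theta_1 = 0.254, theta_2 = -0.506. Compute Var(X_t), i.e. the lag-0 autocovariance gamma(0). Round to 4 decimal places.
\gamma(0) = 5.2822

For an MA(q) process X_t = eps_t + sum_i theta_i eps_{t-i} with
Var(eps_t) = sigma^2, the variance is
  gamma(0) = sigma^2 * (1 + sum_i theta_i^2).
  sum_i theta_i^2 = (0.254)^2 + (-0.506)^2 = 0.064516 + 0.256036 = 0.320552.
  gamma(0) = 4 * (1 + 0.320552) = 4 * 1.320552 = 5.282208, which rounds to 5.2822.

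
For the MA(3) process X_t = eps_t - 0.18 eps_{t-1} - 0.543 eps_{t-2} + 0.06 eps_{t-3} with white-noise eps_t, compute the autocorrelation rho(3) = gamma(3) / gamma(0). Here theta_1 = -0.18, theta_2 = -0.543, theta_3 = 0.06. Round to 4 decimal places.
\rho(3) = 0.0451

For an MA(q) process with theta_0 = 1, the autocovariance is
  gamma(k) = sigma^2 * sum_{i=0..q-k} theta_i * theta_{i+k},
and rho(k) = gamma(k) / gamma(0). Sigma^2 cancels.
  numerator   = (1)*(0.06) = 0.06.
  denominator = (1)^2 + (-0.18)^2 + (-0.543)^2 + (0.06)^2 = 1.330849.
  rho(3) = 0.06 / 1.330849 = 0.0451.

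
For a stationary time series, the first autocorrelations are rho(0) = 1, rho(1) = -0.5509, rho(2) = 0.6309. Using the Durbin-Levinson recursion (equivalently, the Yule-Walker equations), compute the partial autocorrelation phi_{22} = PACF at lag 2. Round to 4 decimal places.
\phi_{22} = 0.4701

The PACF at lag k is phi_{kk}, the last component of the solution
to the Yule-Walker system G_k phi = r_k where
  (G_k)_{ij} = rho(|i - j|), (r_k)_i = rho(i), i,j = 1..k.
Equivalently, Durbin-Levinson gives phi_{kk} iteratively:
  phi_{11} = rho(1)
  phi_{kk} = [rho(k) - sum_{j=1..k-1} phi_{k-1,j} rho(k-j)]
            / [1 - sum_{j=1..k-1} phi_{k-1,j} rho(j)],
  phi_{k,j} = phi_{k-1,j} - phi_{kk} phi_{k-1,k-j},  j = 1..k-1.
Step k = 1:
  phi_11 = rho(1) = -0.5509.
Step k = 2:
  phi_22 = [rho(2) - phi_11 rho(1)] / [1 - phi_11 rho(1)] = [0.6309 - (-0.5509)(-0.5509)] / [1 - (-0.5509)(-0.5509)]
         = 0.32740919 / 0.69650919 = 0.4701.
Therefore phi_{22} = 0.4701.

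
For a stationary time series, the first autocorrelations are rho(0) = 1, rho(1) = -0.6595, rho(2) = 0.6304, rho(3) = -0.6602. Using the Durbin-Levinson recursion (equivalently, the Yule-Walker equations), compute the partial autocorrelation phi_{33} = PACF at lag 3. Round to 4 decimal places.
\phi_{33} = -0.3219

The PACF at lag k is phi_{kk}, the last component of the solution
to the Yule-Walker system G_k phi = r_k where
  (G_k)_{ij} = rho(|i - j|), (r_k)_i = rho(i), i,j = 1..k.
Equivalently, Durbin-Levinson gives phi_{kk} iteratively:
  phi_{11} = rho(1)
  phi_{kk} = [rho(k) - sum_{j=1..k-1} phi_{k-1,j} rho(k-j)]
            / [1 - sum_{j=1..k-1} phi_{k-1,j} rho(j)],
  phi_{k,j} = phi_{k-1,j} - phi_{kk} phi_{k-1,k-j},  j = 1..k-1.
Step k = 1:
  phi_11 = rho(1) = -0.6595.
Step k = 2:
  phi_22 = [rho(2) - phi_11 rho(1)] / [1 - phi_11 rho(1)] = [0.6304 - (-0.6595)(-0.6595)] / [1 - (-0.6595)(-0.6595)]
         = 0.19545975 / 0.56505975 = 0.34591.
  Update: phi_21 = phi_11 - phi_22 phi_11 = -0.6595 - (0.34591)(-0.6595) = -0.431372.
Step k = 3:
  phi_33 = [rho(3) - phi_21 rho(2) - phi_22 rho(1)] / [1 - phi_21 rho(1) - phi_22 rho(2)]
    numerator   = -0.6602 - (-0.431372)(0.6304) - (0.34591)(-0.6595) = -0.16013525
    denominator = 1 - (-0.431372)(-0.6595) - (0.34591)(0.6304) = 0.49744829
  phi_33 = -0.16013525 / 0.49744829 = -0.3219.
Therefore phi_{33} = -0.3219.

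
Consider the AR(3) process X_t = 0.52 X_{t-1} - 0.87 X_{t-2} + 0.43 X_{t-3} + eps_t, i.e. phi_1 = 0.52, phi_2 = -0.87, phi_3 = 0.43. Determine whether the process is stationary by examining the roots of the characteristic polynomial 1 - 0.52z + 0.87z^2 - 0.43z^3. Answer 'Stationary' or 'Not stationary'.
\text{Stationary}

The AR(p) characteristic polynomial is P(z) = 1 - 0.52z + 0.87z^2 - 0.43z^3.
Stationarity requires all roots to lie outside the unit circle, i.e. |z| > 1 for every root.
Degree 3: look for a simple real root z0 first, then factor out (1 - z/z0) and solve the remaining quadratic.
Testing z0 = 2: P(2) = 1 + (-0.52)(2) + (0.87)(2)^2 + (-0.43)(2)^3
  = 1 + (-1.04) + (3.48) + (-3.44) = 0.  So z_0 = 2 is a root, |z_0| = 2.
Divide out the factor (1 - 0.5 z) = (1 - z/z0) (since 1/z0 = 0.5):
  P(z) = (1 - 0.5 z)(1 + (-0.02) z + (0.86) z^2)
  [check: z-coef -0.02 - (0.5) = -0.52; z^2-coef 0.86 - (0.5)(-0.02) = 0.87; z^3-coef -(0.5)(0.86) = -0.43.]
Remaining roots from the quadratic factor 1 + (-0.02) z + (0.86) z^2:
  Set 1 + (-0.02) z + (0.86) z^2 = 0, i.e. a z^2 + b z + c = 0 with a = 0.86, b = -0.02, c = 1.
  Discriminant D = b^2 - 4ac = (-0.02)^2 - 4*(0.86)*1 = 0.0004 - (3.44) = -3.4396.
  D < 0, so the roots are the complex-conjugate pair z = (-b +/- i sqrt(-D)) / (2a) = 0.0116 +/- 1.0783i.
  For a conjugate pair |z|^2 = z * conj(z) = (product of roots) = c/a = 1/(0.86) = 1.162791, so |z| = sqrt(1.162791) = 1.0783 for both roots.
Moduli of all roots: 2.0000, 1.0783, 1.0783.
All moduli strictly greater than 1? Yes.
Verdict: Stationary.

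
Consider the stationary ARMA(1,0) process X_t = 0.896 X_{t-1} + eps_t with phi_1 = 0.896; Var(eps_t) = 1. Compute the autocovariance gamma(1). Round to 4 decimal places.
\gamma(1) = 4.5440

Multiply the model equation by X_{t-k} and take expectations. With theta_0 = psi_0 = 1 and psi_j the MA(infinity) weights, this gives
  gamma(k) - sum_i phi_i gamma(k-i) = c_k,
  c_k = sigma^2 * sum_{j=k..q} theta_j psi_{j-k}   (c_k = 0 for k > q),
using gamma(-m) = gamma(m).
Pure AR (q = 0): c_0 = sigma^2 = 1, c_k = 0 for k >= 1.
Equations for k = 0 and k = 1 (AR order 1):
  gamma(0) = phi_1 gamma(1) + c_0
  gamma(1) = phi_1 gamma(0) + c_1
Substituting the second into the first: gamma(0) (1 - phi_1^2) = c_0 + phi_1 c_1, so
  gamma(0) = c_0 / (1 - phi_1^2) = 1 / (1 - (0.896)^2) = 1 / 0.197184 = 5.071405.
  gamma(1) = phi_1 gamma(0) = (0.896)(5.071405) = 4.543979.
Therefore gamma(1) = 4.5440 (to 4 decimal places).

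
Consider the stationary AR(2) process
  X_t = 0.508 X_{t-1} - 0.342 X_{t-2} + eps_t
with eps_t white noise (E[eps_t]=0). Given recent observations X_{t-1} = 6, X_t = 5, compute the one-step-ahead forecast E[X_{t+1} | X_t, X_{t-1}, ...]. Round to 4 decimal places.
E[X_{t+1} \mid \mathcal F_t] = 0.4880

For an AR(p) model X_t = c + sum_i phi_i X_{t-i} + eps_t, the
one-step-ahead conditional mean is
  E[X_{t+1} | X_t, ...] = c + sum_i phi_i X_{t+1-i}.
Substitute known values:
  E[X_{t+1} | ...] = (0.508) * (5) + (-0.342) * (6)
                   = 0.4880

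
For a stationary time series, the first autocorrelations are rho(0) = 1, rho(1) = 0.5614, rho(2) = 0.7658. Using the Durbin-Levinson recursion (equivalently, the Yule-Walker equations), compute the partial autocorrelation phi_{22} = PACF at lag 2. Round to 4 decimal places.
\phi_{22} = 0.6580

The PACF at lag k is phi_{kk}, the last component of the solution
to the Yule-Walker system G_k phi = r_k where
  (G_k)_{ij} = rho(|i - j|), (r_k)_i = rho(i), i,j = 1..k.
Equivalently, Durbin-Levinson gives phi_{kk} iteratively:
  phi_{11} = rho(1)
  phi_{kk} = [rho(k) - sum_{j=1..k-1} phi_{k-1,j} rho(k-j)]
            / [1 - sum_{j=1..k-1} phi_{k-1,j} rho(j)],
  phi_{k,j} = phi_{k-1,j} - phi_{kk} phi_{k-1,k-j},  j = 1..k-1.
Step k = 1:
  phi_11 = rho(1) = 0.5614.
Step k = 2:
  phi_22 = [rho(2) - phi_11 rho(1)] / [1 - phi_11 rho(1)] = [0.7658 - (0.5614)(0.5614)] / [1 - (0.5614)(0.5614)]
         = 0.45063004 / 0.68483004 = 0.658.
Therefore phi_{22} = 0.6580.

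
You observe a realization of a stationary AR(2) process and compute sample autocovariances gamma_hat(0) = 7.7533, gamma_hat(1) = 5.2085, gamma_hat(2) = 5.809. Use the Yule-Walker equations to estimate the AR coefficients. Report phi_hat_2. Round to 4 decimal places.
\hat\phi_{2} = 0.5430

The Yule-Walker equations for an AR(p) process read, in matrix form,
  Gamma_p phi = r_p,   with   (Gamma_p)_{ij} = gamma(|i - j|),
                       (r_p)_i = gamma(i),   i,j = 1..p.
Substitute the sample gammas (Toeplitz matrix and right-hand side of size 2):
  Gamma_p = [[7.7533, 5.2085], [5.2085, 7.7533]]
  r_p     = [5.2085, 5.809]
Written out:
  7.7533 phi_1 + 5.2085 phi_2 = 5.2085
  5.2085 phi_1 + 7.7533 phi_2 = 5.809
Solve by Cramer's rule:
  det = gamma(0)^2 - gamma(1)^2 = (7.7533)^2 - (5.2085)^2 = 60.11366089 - 27.12847225 = 32.98518864
  phi_hat_1 = [gamma(1) gamma(0) - gamma(1) gamma(2)] / det = [(5.2085)(7.7533) - (5.2085)(5.809)] / 32.98518864 = 10.12688655 / 32.98518864 = 0.307
  phi_hat_2 = [gamma(0) gamma(2) - gamma(1)^2] / det = [(7.7533)(5.809) - (5.2085)^2] / 32.98518864 = 17.91044745 / 32.98518864 = 0.543
So phi_hat = [0.3070, 0.5430].
Therefore phi_hat_2 = 0.5430.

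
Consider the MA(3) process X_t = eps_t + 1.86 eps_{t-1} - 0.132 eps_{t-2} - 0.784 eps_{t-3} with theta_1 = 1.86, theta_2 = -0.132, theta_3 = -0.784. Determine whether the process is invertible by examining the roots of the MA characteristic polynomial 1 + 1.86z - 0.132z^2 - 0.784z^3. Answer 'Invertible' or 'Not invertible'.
\text{Not invertible}

The MA(q) characteristic polynomial is P(z) = 1 + 1.86z - 0.132z^2 - 0.784z^3.
Invertibility requires all roots to lie outside the unit circle, i.e. |z| > 1 for every root.
Degree 3: look for a simple real root z0 first, then factor out (1 - z/z0) and solve the remaining quadratic.
Testing z0 = -1.25: P(-1.25) = 1 + (1.86)(-1.25) + (-0.132)(-1.25)^2 + (-0.784)(-1.25)^3
  = 1 + (-2.325) + (-0.20625) + (1.53125) = 0.  So z_0 = -1.25 is a root, |z_0| = 1.25.
Divide out the factor (1 + 0.8 z) = (1 - z/z0) (since 1/z0 = -0.8):
  P(z) = (1 + 0.8 z)(1 + (1.06) z + (-0.98) z^2)
  [check: z-coef 1.06 - (-0.8) = 1.86; z^2-coef -0.98 - (-0.8)(1.06) = -0.132; z^3-coef -(-0.8)(-0.98) = -0.784.]
Remaining roots from the quadratic factor 1 + (1.06) z + (-0.98) z^2:
  Set 1 + (1.06) z + (-0.98) z^2 = 0, i.e. a z^2 + b z + c = 0 with a = -0.98, b = 1.06, c = 1.
  Discriminant D = b^2 - 4ac = (1.06)^2 - 4*(-0.98)*1 = 1.1236 - (-3.92) = 5.0436.
  D >= 0, so the roots are real: z = (-b +/- sqrt(D)) / (2a) = (-1.06 +/- 2.245796) / (-1.96).
    z_1 = (-1.06 + 2.245796) / (-1.96) = -0.605,   |z_1| = 0.605.
    z_2 = (-1.06 - 2.245796) / (-1.96) = 1.6866,   |z_2| = 1.6866.
Moduli of all roots: 1.2500, 0.6050, 1.6866.
All moduli strictly greater than 1? No.
Verdict: Not invertible.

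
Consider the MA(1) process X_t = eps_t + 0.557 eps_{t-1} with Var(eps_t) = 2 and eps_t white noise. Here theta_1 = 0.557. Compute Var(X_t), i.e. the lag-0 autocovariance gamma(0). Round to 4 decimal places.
\gamma(0) = 2.6205

For an MA(q) process X_t = eps_t + sum_i theta_i eps_{t-i} with
Var(eps_t) = sigma^2, the variance is
  gamma(0) = sigma^2 * (1 + sum_i theta_i^2).
  sum_i theta_i^2 = (0.557)^2 = 0.310249.
  gamma(0) = 2 * (1 + 0.310249) = 2 * 1.310249 = 2.620498, which rounds to 2.6205.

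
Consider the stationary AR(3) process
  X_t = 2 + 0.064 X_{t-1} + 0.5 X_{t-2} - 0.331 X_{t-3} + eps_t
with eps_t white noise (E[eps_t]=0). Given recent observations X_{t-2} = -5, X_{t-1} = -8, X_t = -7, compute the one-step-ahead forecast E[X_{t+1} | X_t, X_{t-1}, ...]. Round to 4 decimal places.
E[X_{t+1} \mid \mathcal F_t] = -0.7930

For an AR(p) model X_t = c + sum_i phi_i X_{t-i} + eps_t, the
one-step-ahead conditional mean is
  E[X_{t+1} | X_t, ...] = c + sum_i phi_i X_{t+1-i}.
Substitute known values:
  E[X_{t+1} | ...] = 2 + (0.064) * (-7) + (0.5) * (-8) + (-0.331) * (-5)
                   = -0.7930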